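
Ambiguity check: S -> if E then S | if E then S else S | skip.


dangling else: 'if E then if E then skip else skip' parses two ways
Ambiguous


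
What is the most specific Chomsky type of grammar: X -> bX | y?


Right-linear: every RHS is a terminal or a terminal followed by one nonterminal
Classification: Type 3 (Regular)


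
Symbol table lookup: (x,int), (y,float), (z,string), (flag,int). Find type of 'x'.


Lookup 'x' → type int


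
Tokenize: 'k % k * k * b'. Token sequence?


Scan left to right, longest-match per lexeme
Tokens: ID(k), OP(%), ID(k), OP(*), ID(k), OP(*), ID(b)


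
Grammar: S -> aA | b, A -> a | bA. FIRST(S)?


Per alternative of S: FIRST(aA) = {a}; FIRST(b) = {b}
FIRST(S) = {a, b}


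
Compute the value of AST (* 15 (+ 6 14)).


Evaluate inner: (+ 6 14) = 20
Evaluate root: (* 15 20) = 300
Result: 300


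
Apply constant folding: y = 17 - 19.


17 - 19 = -2 at compile time
Optimized: y = -2


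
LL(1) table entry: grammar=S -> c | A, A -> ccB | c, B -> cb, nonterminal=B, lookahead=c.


For [B, c]: 'c' ∈ FIRST(cb)
Entry: B -> cb


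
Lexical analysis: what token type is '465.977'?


Pattern: digits with a decimal point
Type: FLOAT_LITERAL


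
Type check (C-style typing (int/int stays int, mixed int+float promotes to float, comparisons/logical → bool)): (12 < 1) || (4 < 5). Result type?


Operand types: bool || bool
Rule: logical operators take bool operands and yield bool
Result type: bool


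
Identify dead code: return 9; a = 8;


statement follows a return and is unreachable
Dead: 'a = 8'


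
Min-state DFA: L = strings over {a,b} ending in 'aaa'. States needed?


Track the longest suffix of input matching a prefix of 'aaa': 4 classes (prefixes of length 0..3)
Minimal DFA: 4 states


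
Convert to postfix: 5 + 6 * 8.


* has higher precedence, evaluate 6*8 first
Postfix: 5 6 8 * +


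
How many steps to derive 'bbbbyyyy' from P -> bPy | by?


Derivation: P => bPy => bbPyy => bbbPyyy => bbbbyyyy
Steps: 4


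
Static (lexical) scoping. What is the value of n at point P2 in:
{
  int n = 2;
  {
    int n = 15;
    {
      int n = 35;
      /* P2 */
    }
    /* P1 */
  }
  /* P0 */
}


n declared in the same block as P2
n = 35


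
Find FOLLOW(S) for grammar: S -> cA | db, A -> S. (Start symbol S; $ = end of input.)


$ ∈ FOLLOW(S). For each A -> αBβ: add FIRST(β)\{ε} to FOLLOW(B); if β nullable, add FOLLOW(A).
FOLLOW(S) = {$}


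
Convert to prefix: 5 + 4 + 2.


left-to-right (same/higher precedence on left): tree is (+ (+ 5 4) 2)
Prefix: + + 5 4 2


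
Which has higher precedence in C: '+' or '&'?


'+' is additive (level 9); '&' is bitwise AND (level 5)
Higher level binds tighter
'+' has higher precedence than '&'


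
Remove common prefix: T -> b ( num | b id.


Common prefix: 'b'
Factored: T -> b T', T' -> ( num | id


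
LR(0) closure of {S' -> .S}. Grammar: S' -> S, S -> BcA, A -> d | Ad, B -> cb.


Start: S' -> .S
For each item with dot before a nonterminal B, add B -> .γ for every B-production
Closure: [S' -> .S, S -> .BcA, B -> .cb]


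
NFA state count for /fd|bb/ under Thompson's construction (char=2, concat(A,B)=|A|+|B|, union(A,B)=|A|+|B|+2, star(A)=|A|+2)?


Syntax tree has 4 char leaf(s), 1 union(s), 0 star(s)
chars contribute 4×2 = 8; each union adds +2; each star adds +2
Total: 8 + 2 + 0 = 10 states


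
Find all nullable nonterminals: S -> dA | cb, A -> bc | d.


A nonterminal is nullable iff some alternative derives ε (directly, or every symbol in it is nullable)
Nullable: {}


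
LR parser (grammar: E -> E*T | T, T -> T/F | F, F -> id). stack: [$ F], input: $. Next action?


'F' (not preceded by T/) is the handle for T -> F
Action: reduce (T -> F)


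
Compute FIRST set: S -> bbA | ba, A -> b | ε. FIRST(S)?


Per alternative of S: FIRST(bbA) = {b}; FIRST(ba) = {b}
FIRST(S) = {b}


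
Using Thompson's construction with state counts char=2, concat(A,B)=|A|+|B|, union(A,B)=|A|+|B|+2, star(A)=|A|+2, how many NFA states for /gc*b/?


Syntax tree has 3 char leaf(s), 0 union(s), 1 star(s)
chars contribute 3×2 = 6; each union adds +2; each star adds +2
Total: 6 + 0 + 2 = 8 states


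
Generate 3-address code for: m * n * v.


Break into single-operator statements:
t1 = m * n
t2 = t1 * v


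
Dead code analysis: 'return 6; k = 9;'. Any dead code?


statement follows a return and is unreachable
Dead: 'k = 9'


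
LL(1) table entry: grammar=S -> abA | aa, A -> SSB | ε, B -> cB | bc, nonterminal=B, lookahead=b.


For [B, b]: 'b' ∈ FIRST(bc)
Entry: B -> bc


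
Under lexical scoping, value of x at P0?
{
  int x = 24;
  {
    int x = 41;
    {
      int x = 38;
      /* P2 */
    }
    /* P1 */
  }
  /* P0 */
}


x declared in the same block as P0
x = 24


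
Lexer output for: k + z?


Scan left to right, longest-match per lexeme
Tokens: ID(k), OP(+), ID(z)


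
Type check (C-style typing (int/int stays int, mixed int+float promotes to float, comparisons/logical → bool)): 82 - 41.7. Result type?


Operand types: int - float
Rule: mixed int/float promotes to float; int/int stays int
Result type: float


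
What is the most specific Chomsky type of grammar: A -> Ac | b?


Left-linear: every RHS is a terminal or one nonterminal followed by a terminal
Classification: Type 3 (Regular)


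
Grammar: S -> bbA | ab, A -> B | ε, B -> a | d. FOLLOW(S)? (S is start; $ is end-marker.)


$ ∈ FOLLOW(S). For each A -> αBβ: add FIRST(β)\{ε} to FOLLOW(B); if β nullable, add FOLLOW(A).
FOLLOW(S) = {$}


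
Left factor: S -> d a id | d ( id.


Common prefix: 'd'
Factored: S -> d S', S' -> a id | ( id


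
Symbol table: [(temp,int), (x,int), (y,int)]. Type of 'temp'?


Lookup 'temp' → type int


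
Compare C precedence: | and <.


'<' is relational (level 7); '|' is bitwise OR (level 3)
Higher level binds tighter
'<' has higher precedence than '|'


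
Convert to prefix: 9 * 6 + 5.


left-to-right (same/higher precedence on left): tree is (+ (* 9 6) 5)
Prefix: + * 9 6 5


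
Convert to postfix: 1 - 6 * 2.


* has higher precedence, evaluate 6*2 first
Postfix: 1 6 2 * -


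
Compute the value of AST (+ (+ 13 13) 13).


Evaluate inner: (+ 13 13) = 26
Evaluate root: (+ 26 13) = 39
Result: 39


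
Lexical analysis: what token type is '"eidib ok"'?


Pattern: double-quoted sequence
Type: STRING_LITERAL


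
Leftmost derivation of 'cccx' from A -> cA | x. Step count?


Derivation: A => cA => ccA => cccA => cccx
Steps: 4


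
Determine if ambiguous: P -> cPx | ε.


balanced c^n…x^n: each string has a unique parse
Unambiguous


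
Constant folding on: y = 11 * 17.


11 * 17 = 187 at compile time
Optimized: y = 187


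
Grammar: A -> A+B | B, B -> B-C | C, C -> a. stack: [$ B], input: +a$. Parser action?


lookahead ∉ {-} so B won't extend; reduce A -> B
Action: reduce (A -> B)


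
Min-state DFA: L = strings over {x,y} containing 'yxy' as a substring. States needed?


KMP-style automaton: 3 progress states + 1 absorbing accept = 4
Minimal DFA: 4 states


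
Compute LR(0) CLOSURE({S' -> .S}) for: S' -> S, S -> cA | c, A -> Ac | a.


Start: S' -> .S
For each item with dot before a nonterminal B, add B -> .γ for every B-production
Closure: [S' -> .S, S -> .cA, S -> .c]


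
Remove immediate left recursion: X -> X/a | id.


Left-recursive alternatives: X/a; non-recursive: id
Introduce X': X -> idX', X' -> /aX' | ε


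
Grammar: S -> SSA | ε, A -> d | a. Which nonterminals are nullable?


A nonterminal is nullable iff some alternative derives ε (directly, or every symbol in it is nullable)
Nullable: {S}


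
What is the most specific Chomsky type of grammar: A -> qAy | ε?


Single nonterminal LHS, but q^n y^n is not regular
Classification: Type 2 (Context-Free)


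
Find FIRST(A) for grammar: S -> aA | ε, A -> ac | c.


Per alternative of A: FIRST(ac) = {a}; FIRST(c) = {c}
FIRST(A) = {a, c}


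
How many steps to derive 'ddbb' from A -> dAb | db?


Derivation: A => dAb => ddbb
Steps: 2


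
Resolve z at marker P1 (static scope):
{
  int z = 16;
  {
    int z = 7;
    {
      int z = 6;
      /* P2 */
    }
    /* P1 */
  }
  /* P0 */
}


z declared in the same block as P1
z = 7


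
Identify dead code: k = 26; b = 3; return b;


k is assigned but never read
Dead: 'k = 26'


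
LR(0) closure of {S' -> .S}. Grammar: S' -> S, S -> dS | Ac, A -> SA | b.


Start: S' -> .S
For each item with dot before a nonterminal B, add B -> .γ for every B-production
Closure: [S' -> .S, S -> .dS, S -> .Ac, A -> .SA, A -> .b]


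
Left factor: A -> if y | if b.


Common prefix: 'if'
Factored: A -> if A', A' -> y | b


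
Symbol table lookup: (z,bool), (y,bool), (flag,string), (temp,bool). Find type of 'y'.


Lookup 'y' → type bool


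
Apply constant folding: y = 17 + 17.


17 + 17 = 34 at compile time
Optimized: y = 34


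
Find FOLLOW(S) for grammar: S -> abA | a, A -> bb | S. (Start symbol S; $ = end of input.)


$ ∈ FOLLOW(S). For each A -> αBβ: add FIRST(β)\{ε} to FOLLOW(B); if β nullable, add FOLLOW(A).
FOLLOW(S) = {$}


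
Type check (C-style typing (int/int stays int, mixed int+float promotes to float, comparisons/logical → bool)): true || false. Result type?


Operand types: bool || bool
Rule: logical operators take bool operands and yield bool
Result type: bool


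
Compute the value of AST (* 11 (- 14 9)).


Evaluate inner: (- 14 9) = 5
Evaluate root: (* 11 5) = 55
Result: 55


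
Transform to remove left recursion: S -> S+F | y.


Left-recursive alternatives: S+F; non-recursive: y
Introduce S': S -> yS', S' -> +FS' | ε


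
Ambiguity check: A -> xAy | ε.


balanced x^n…y^n: each string has a unique parse
Unambiguous


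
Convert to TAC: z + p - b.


Break into single-operator statements:
t1 = z + p
t2 = t1 - b


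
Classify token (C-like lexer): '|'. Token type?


Pattern: operator symbol
Type: OPERATOR


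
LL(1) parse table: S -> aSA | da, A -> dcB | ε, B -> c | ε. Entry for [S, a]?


For [S, a]: 'a' ∈ FIRST(aSA)
Entry: S -> aSA


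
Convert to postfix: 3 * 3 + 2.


Left to right (same or higher precedence on left)
Postfix: 3 3 * 2 +


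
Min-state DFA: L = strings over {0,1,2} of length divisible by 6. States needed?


Track length mod 6: states 0..5, accept at 0
Minimal DFA: 6 states


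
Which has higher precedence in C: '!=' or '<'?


'<' is relational (level 7); '!=' is equality (level 6)
Higher level binds tighter
'<' has higher precedence than '!='


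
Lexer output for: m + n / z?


Scan left to right, longest-match per lexeme
Tokens: ID(m), OP(+), ID(n), OP(/), ID(z)


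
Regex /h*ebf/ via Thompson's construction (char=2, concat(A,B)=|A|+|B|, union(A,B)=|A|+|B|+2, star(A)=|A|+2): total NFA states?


Syntax tree has 4 char leaf(s), 0 union(s), 1 star(s)
chars contribute 4×2 = 8; each union adds +2; each star adds +2
Total: 8 + 0 + 2 = 10 states


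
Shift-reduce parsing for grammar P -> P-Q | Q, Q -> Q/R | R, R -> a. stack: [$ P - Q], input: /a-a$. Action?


'/' can extend Q; shift to build Q -> Q/R
Action: shift


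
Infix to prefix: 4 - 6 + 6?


left-to-right (same/higher precedence on left): tree is (+ (- 4 6) 6)
Prefix: + - 4 6 6


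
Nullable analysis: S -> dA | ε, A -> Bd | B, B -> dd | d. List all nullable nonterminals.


A nonterminal is nullable iff some alternative derives ε (directly, or every symbol in it is nullable)
Nullable: {S}


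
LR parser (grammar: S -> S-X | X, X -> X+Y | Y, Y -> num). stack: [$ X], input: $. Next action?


lookahead ∉ {+} so X won't extend; reduce S -> X
Action: reduce (S -> X)


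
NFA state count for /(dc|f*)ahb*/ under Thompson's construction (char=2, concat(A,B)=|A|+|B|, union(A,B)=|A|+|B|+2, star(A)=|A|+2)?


Syntax tree has 6 char leaf(s), 1 union(s), 2 star(s)
chars contribute 6×2 = 12; each union adds +2; each star adds +2
Total: 12 + 2 + 4 = 18 states


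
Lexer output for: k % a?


Scan left to right, longest-match per lexeme
Tokens: ID(k), OP(%), ID(a)


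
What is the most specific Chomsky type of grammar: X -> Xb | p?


Left-linear: every RHS is a terminal or one nonterminal followed by a terminal
Classification: Type 3 (Regular)


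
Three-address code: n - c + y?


Break into single-operator statements:
t1 = n - c
t2 = t1 + y


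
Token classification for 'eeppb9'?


Pattern: letter/underscore followed by alphanumerics, not a keyword
Type: IDENTIFIER


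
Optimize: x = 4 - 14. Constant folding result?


4 - 14 = -10 at compile time
Optimized: x = -10


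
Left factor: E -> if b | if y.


Common prefix: 'if'
Factored: E -> if E', E' -> b | y


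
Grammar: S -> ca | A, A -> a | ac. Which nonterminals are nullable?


A nonterminal is nullable iff some alternative derives ε (directly, or every symbol in it is nullable)
Nullable: {}


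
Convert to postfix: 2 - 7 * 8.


* has higher precedence, evaluate 7*8 first
Postfix: 2 7 8 * -


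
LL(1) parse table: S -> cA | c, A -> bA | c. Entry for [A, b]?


For [A, b]: 'b' ∈ FIRST(bA)
Entry: A -> bA


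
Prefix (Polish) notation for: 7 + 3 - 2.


left-to-right (same/higher precedence on left): tree is (- (+ 7 3) 2)
Prefix: - + 7 3 2


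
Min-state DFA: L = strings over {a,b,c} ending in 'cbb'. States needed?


Track the longest suffix of input matching a prefix of 'cbb': 4 classes (prefixes of length 0..3)
Minimal DFA: 4 states


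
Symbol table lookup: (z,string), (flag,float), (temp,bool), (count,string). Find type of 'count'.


Lookup 'count' → type string


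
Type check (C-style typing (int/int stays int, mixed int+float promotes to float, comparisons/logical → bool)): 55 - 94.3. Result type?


Operand types: int - float
Rule: mixed int/float promotes to float; int/int stays int
Result type: float


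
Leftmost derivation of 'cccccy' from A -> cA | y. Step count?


Derivation: A => cA => ccA => cccA => ccccA => cccccA => cccccy
Steps: 6


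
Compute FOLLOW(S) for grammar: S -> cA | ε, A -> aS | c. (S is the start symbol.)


$ ∈ FOLLOW(S). For each A -> αBβ: add FIRST(β)\{ε} to FOLLOW(B); if β nullable, add FOLLOW(A).
FOLLOW(S) = {$}


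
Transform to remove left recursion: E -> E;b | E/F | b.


Left-recursive alternatives: E;b, E/F; non-recursive: b
Introduce E': E -> bE', E' -> ;bE' | /FE' | ε


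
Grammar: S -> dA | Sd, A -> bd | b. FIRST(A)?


Per alternative of A: FIRST(bd) = {b}; FIRST(b) = {b}
FIRST(A) = {b}


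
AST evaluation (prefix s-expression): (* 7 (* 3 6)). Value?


Evaluate inner: (* 3 6) = 18
Evaluate root: (* 7 18) = 126
Result: 126


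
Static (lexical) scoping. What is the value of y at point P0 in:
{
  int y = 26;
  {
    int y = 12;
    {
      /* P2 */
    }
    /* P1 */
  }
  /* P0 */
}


y declared in the same block as P0
y = 26


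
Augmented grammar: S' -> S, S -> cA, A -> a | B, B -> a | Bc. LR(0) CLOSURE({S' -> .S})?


Start: S' -> .S
For each item with dot before a nonterminal B, add B -> .γ for every B-production
Closure: [S' -> .S, S -> .cA]


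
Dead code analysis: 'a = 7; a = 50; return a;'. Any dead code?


first assignment to a is overwritten before any read
Dead: 'a = 7'


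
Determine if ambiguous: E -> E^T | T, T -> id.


precedence layered via separate nonterminal T: deterministic
Unambiguous


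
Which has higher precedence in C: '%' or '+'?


'%' is multiplicative (level 10); '+' is additive (level 9)
Higher level binds tighter
'%' has higher precedence than '+'


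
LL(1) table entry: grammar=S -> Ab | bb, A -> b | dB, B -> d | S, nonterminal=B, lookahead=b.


For [B, b]: 'b' ∈ FIRST(S)
Entry: B -> S


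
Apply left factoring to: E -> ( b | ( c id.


Common prefix: '('
Factored: E -> ( E', E' -> b | c id


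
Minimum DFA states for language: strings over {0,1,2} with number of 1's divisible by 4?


Track (count of 1) mod 4: states 0..3, accept at 0
Minimal DFA: 4 states


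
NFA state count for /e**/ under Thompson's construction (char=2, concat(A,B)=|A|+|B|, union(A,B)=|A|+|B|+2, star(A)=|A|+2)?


Syntax tree has 1 char leaf(s), 0 union(s), 2 star(s)
chars contribute 1×2 = 2; each union adds +2; each star adds +2
Total: 2 + 0 + 4 = 6 states


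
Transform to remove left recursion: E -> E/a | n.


Left-recursive alternatives: E/a; non-recursive: n
Introduce E': E -> nE', E' -> /aE' | ε


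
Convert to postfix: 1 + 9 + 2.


Left to right (same or higher precedence on left)
Postfix: 1 9 + 2 +


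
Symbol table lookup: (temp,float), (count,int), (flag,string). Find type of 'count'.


Lookup 'count' → type int


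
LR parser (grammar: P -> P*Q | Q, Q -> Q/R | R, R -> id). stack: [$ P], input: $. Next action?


start symbol P on stack, input exhausted
Action: accept


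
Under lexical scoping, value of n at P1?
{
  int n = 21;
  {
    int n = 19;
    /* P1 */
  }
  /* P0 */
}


n declared in the same block as P1
n = 19


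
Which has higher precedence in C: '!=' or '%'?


'%' is multiplicative (level 10); '!=' is equality (level 6)
Higher level binds tighter
'%' has higher precedence than '!='


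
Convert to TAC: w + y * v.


Break into single-operator statements:
t1 = y * v
t2 = w + t1


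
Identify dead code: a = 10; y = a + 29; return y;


a is read by y's definition; y is returned
No dead code


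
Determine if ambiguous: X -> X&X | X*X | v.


'v&v*v' has two parse trees (no precedence encoded between & and *)
Ambiguous


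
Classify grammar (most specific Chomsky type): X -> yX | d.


Right-linear: every RHS is a terminal or a terminal followed by one nonterminal
Classification: Type 3 (Regular)


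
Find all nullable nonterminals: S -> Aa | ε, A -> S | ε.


A nonterminal is nullable iff some alternative derives ε (directly, or every symbol in it is nullable)
Nullable: {A, S}


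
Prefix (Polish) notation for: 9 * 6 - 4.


left-to-right (same/higher precedence on left): tree is (- (* 9 6) 4)
Prefix: - * 9 6 4


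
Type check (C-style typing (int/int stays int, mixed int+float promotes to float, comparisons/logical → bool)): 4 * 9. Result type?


Operand types: int * int
Rule: mixed int/float promotes to float; int/int stays int
Result type: int


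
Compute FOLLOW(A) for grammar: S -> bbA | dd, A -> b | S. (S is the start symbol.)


$ ∈ FOLLOW(S). For each A -> αBβ: add FIRST(β)\{ε} to FOLLOW(B); if β nullable, add FOLLOW(A).
FOLLOW(A) = {$}


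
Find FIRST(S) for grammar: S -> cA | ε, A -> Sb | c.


Per alternative of S: FIRST(cA) = {c}; FIRST(ε) = {ε}
FIRST(S) = {c, ε}


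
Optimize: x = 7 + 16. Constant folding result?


7 + 16 = 23 at compile time
Optimized: x = 23


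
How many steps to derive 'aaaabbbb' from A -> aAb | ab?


Derivation: A => aAb => aaAbb => aaaAbbb => aaaabbbb
Steps: 4


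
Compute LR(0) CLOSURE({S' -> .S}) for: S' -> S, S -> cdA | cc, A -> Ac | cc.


Start: S' -> .S
For each item with dot before a nonterminal B, add B -> .γ for every B-production
Closure: [S' -> .S, S -> .cdA, S -> .cc]


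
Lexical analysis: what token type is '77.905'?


Pattern: digits with a decimal point
Type: FLOAT_LITERAL


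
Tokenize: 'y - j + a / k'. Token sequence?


Scan left to right, longest-match per lexeme
Tokens: ID(y), OP(-), ID(j), OP(+), ID(a), OP(/), ID(k)


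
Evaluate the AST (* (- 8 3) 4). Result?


Evaluate inner: (- 8 3) = 5
Evaluate root: (* 5 4) = 20
Result: 20


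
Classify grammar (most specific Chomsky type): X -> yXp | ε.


Single nonterminal LHS, but y^n p^n is not regular
Classification: Type 2 (Context-Free)


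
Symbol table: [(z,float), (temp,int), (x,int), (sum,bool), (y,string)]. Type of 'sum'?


Lookup 'sum' → type bool


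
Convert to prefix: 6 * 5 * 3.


left-to-right (same/higher precedence on left): tree is (* (* 6 5) 3)
Prefix: * * 6 5 3


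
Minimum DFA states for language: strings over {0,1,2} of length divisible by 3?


Track length mod 3: states 0..2, accept at 0
Minimal DFA: 3 states


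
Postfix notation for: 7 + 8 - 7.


Left to right (same or higher precedence on left)
Postfix: 7 8 + 7 -


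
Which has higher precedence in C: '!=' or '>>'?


'>>' is shift (level 8); '!=' is equality (level 6)
Higher level binds tighter
'>>' has higher precedence than '!='


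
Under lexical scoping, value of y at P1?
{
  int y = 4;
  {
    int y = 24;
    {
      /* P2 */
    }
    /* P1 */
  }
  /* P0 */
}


y declared in the same block as P1
y = 24


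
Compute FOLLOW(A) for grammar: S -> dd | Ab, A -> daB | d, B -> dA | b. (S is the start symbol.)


$ ∈ FOLLOW(S). For each A -> αBβ: add FIRST(β)\{ε} to FOLLOW(B); if β nullable, add FOLLOW(A).
FOLLOW(A) = {b}


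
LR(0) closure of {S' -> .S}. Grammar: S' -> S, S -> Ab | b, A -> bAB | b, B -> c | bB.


Start: S' -> .S
For each item with dot before a nonterminal B, add B -> .γ for every B-production
Closure: [S' -> .S, S -> .Ab, S -> .b, A -> .bAB, A -> .b]


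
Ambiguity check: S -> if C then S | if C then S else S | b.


dangling else: 'if C then if C then b else b' parses two ways
Ambiguous


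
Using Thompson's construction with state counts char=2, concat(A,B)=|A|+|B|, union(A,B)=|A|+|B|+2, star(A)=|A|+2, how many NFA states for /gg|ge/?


Syntax tree has 4 char leaf(s), 1 union(s), 0 star(s)
chars contribute 4×2 = 8; each union adds +2; each star adds +2
Total: 8 + 2 + 0 = 10 states


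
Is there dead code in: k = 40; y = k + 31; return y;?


k is read by y's definition; y is returned
No dead code


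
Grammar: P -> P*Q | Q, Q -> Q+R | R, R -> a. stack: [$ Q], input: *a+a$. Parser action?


lookahead ∉ {+} so Q won't extend; reduce P -> Q
Action: reduce (P -> Q)


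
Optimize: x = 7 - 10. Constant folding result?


7 - 10 = -3 at compile time
Optimized: x = -3


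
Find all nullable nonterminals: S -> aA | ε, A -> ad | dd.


A nonterminal is nullable iff some alternative derives ε (directly, or every symbol in it is nullable)
Nullable: {S}


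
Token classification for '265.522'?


Pattern: digits with a decimal point
Type: FLOAT_LITERAL


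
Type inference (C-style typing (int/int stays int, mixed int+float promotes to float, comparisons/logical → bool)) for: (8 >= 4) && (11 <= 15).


Operand types: bool && bool
Rule: logical operators take bool operands and yield bool
Result type: bool


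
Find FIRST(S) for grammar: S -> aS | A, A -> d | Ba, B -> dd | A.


Per alternative of S: FIRST(aS) = {a}; FIRST(A) = {d}
FIRST(S) = {a, d}


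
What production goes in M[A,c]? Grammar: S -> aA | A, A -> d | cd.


For [A, c]: 'c' ∈ FIRST(cd)
Entry: A -> cd


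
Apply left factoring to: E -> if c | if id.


Common prefix: 'if'
Factored: E -> if E', E' -> c | id


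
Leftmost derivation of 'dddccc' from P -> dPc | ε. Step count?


Derivation: P => dPc => ddPcc => dddPccc => dddccc
Steps: 4


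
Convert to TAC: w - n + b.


Break into single-operator statements:
t1 = w - n
t2 = t1 + b


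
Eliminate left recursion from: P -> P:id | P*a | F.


Left-recursive alternatives: P:id, P*a; non-recursive: F
Introduce P': P -> FP', P' -> :idP' | *aP' | ε


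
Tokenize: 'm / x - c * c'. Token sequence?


Scan left to right, longest-match per lexeme
Tokens: ID(m), OP(/), ID(x), OP(-), ID(c), OP(*), ID(c)


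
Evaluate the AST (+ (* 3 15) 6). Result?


Evaluate inner: (* 3 15) = 45
Evaluate root: (+ 45 6) = 51
Result: 51


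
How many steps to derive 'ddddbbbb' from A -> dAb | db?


Derivation: A => dAb => ddAbb => dddAbbb => ddddbbbb
Steps: 4


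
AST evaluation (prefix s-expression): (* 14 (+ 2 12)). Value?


Evaluate inner: (+ 2 12) = 14
Evaluate root: (* 14 14) = 196
Result: 196


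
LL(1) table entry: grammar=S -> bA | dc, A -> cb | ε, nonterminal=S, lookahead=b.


For [S, b]: 'b' ∈ FIRST(bA)
Entry: S -> bA


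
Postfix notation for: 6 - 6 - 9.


Left to right (same or higher precedence on left)
Postfix: 6 6 - 9 -


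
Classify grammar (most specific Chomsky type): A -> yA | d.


Right-linear: every RHS is a terminal or a terminal followed by one nonterminal
Classification: Type 3 (Regular)


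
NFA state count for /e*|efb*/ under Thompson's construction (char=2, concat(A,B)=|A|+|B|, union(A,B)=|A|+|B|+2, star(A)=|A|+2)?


Syntax tree has 4 char leaf(s), 1 union(s), 2 star(s)
chars contribute 4×2 = 8; each union adds +2; each star adds +2
Total: 8 + 2 + 4 = 14 states


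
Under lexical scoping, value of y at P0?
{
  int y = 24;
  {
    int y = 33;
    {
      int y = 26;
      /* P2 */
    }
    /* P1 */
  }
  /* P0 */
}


y declared in the same block as P0
y = 24


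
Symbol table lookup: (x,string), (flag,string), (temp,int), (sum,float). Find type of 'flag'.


Lookup 'flag' → type string


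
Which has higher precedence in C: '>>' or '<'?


'>>' is shift (level 8); '<' is relational (level 7)
Higher level binds tighter
'>>' has higher precedence than '<'


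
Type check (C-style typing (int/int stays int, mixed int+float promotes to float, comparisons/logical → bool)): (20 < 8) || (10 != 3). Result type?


Operand types: bool || bool
Rule: logical operators take bool operands and yield bool
Result type: bool


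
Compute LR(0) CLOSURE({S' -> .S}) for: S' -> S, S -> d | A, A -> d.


Start: S' -> .S
For each item with dot before a nonterminal B, add B -> .γ for every B-production
Closure: [S' -> .S, S -> .d, S -> .A, A -> .d]


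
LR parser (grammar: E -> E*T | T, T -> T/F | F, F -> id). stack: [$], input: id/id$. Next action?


no handle on stack; shift 'id'
Action: shift


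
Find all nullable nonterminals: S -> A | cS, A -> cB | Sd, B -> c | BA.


A nonterminal is nullable iff some alternative derives ε (directly, or every symbol in it is nullable)
Nullable: {}


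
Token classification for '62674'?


Pattern: digits only
Type: INTEGER_LITERAL


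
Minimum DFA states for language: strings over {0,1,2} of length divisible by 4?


Track length mod 4: states 0..3, accept at 0
Minimal DFA: 4 states


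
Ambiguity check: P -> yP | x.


right-linear, alternatives start with distinct terminals 'y' vs 'x': unique leftmost derivation
Unambiguous


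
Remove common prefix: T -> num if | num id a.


Common prefix: 'num'
Factored: T -> num T', T' -> if | id a


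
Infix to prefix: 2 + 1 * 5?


'*' binds tighter: tree is (+ 2 (* 1 5))
Prefix: + 2 * 1 5


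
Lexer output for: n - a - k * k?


Scan left to right, longest-match per lexeme
Tokens: ID(n), OP(-), ID(a), OP(-), ID(k), OP(*), ID(k)


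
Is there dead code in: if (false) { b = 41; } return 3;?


condition is constant false, so the whole block is unreachable
Dead: 'if (false) { b = 41; }'


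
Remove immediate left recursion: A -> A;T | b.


Left-recursive alternatives: A;T; non-recursive: b
Introduce A': A -> bA', A' -> ;TA' | ε


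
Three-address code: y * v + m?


Break into single-operator statements:
t1 = y * v
t2 = t1 + m


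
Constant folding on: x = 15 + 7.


15 + 7 = 22 at compile time
Optimized: x = 22


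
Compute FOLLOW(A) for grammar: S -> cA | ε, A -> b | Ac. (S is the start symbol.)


$ ∈ FOLLOW(S). For each A -> αBβ: add FIRST(β)\{ε} to FOLLOW(B); if β nullable, add FOLLOW(A).
FOLLOW(A) = {$, c}


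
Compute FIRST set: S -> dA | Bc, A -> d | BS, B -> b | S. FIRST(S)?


Per alternative of S: FIRST(dA) = {d}; FIRST(Bc) = {b, d}
FIRST(S) = {b, d}


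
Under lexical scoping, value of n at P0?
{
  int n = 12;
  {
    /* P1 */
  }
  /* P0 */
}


n declared in the same block as P0
n = 12


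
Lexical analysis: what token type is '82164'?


Pattern: digits only
Type: INTEGER_LITERAL


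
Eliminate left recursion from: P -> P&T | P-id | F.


Left-recursive alternatives: P&T, P-id; non-recursive: F
Introduce P': P -> FP', P' -> &TP' | -idP' | ε


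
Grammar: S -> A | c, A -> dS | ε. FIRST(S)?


Per alternative of S: FIRST(A) = {d, ε}; FIRST(c) = {c}
FIRST(S) = {c, d, ε}


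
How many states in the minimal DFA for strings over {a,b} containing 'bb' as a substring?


KMP-style automaton: 2 progress states + 1 absorbing accept = 3
Minimal DFA: 3 states


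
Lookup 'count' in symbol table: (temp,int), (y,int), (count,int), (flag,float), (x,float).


Lookup 'count' → type int


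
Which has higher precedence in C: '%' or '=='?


'%' is multiplicative (level 10); '==' is equality (level 6)
Higher level binds tighter
'%' has higher precedence than '=='


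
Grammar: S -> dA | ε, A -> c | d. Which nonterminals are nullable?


A nonterminal is nullable iff some alternative derives ε (directly, or every symbol in it is nullable)
Nullable: {S}


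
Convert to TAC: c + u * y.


Break into single-operator statements:
t1 = u * y
t2 = c + t1


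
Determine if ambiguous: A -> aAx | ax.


balanced a^n…x^n: each string has a unique parse
Unambiguous


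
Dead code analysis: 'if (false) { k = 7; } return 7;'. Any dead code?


condition is constant false, so the whole block is unreachable
Dead: 'if (false) { k = 7; }'


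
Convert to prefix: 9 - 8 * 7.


'*' binds tighter: tree is (- 9 (* 8 7))
Prefix: - 9 * 8 7


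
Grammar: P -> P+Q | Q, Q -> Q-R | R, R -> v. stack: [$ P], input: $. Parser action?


start symbol P on stack, input exhausted
Action: accept


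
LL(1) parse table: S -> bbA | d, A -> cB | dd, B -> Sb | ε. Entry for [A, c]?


For [A, c]: 'c' ∈ FIRST(cB)
Entry: A -> cB


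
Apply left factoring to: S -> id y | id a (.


Common prefix: 'id'
Factored: S -> id S', S' -> y | a (


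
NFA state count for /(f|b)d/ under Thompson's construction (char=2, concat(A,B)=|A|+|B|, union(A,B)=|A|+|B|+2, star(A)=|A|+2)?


Syntax tree has 3 char leaf(s), 1 union(s), 0 star(s)
chars contribute 3×2 = 6; each union adds +2; each star adds +2
Total: 6 + 2 + 0 = 8 states


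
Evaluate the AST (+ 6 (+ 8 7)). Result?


Evaluate inner: (+ 8 7) = 15
Evaluate root: (+ 6 15) = 21
Result: 21


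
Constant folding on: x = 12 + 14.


12 + 14 = 26 at compile time
Optimized: x = 26


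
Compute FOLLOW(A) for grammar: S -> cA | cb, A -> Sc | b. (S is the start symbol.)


$ ∈ FOLLOW(S). For each A -> αBβ: add FIRST(β)\{ε} to FOLLOW(B); if β nullable, add FOLLOW(A).
FOLLOW(A) = {$, c}


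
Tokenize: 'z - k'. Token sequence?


Scan left to right, longest-match per lexeme
Tokens: ID(z), OP(-), ID(k)


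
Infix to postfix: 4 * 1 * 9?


Left to right (same or higher precedence on left)
Postfix: 4 1 * 9 *


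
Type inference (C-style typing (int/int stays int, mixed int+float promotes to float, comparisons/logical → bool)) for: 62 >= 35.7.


Operand types: int >= float
Rule: comparison yields bool
Result type: bool


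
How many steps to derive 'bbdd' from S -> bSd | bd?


Derivation: S => bSd => bbdd
Steps: 2


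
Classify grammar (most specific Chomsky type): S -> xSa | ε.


Single nonterminal LHS, but x^n a^n is not regular
Classification: Type 2 (Context-Free)


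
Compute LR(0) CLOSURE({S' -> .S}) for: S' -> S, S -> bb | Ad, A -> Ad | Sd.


Start: S' -> .S
For each item with dot before a nonterminal B, add B -> .γ for every B-production
Closure: [S' -> .S, S -> .bb, S -> .Ad, A -> .Ad, A -> .Sd]


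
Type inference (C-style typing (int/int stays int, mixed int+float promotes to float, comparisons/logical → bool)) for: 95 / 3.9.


Operand types: int / float
Rule: mixed int/float promotes to float; int/int stays int
Result type: float


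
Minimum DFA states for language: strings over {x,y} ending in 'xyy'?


Track the longest suffix of input matching a prefix of 'xyy': 4 classes (prefixes of length 0..3)
Minimal DFA: 4 states


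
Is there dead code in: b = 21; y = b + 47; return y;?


b is read by y's definition; y is returned
No dead code


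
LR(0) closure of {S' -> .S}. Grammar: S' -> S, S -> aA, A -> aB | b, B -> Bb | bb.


Start: S' -> .S
For each item with dot before a nonterminal B, add B -> .γ for every B-production
Closure: [S' -> .S, S -> .aA]


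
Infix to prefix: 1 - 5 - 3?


left-to-right (same/higher precedence on left): tree is (- (- 1 5) 3)
Prefix: - - 1 5 3


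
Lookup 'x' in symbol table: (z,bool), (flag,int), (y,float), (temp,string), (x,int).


Lookup 'x' → type int


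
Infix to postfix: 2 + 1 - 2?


Left to right (same or higher precedence on left)
Postfix: 2 1 + 2 -


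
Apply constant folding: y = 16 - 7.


16 - 7 = 9 at compile time
Optimized: y = 9


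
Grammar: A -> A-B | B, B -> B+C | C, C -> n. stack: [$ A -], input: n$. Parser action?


no handle ('A-' is not any RHS); shift 'n'
Action: shift


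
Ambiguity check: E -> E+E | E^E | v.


'v+v^v' has two parse trees (no precedence encoded between + and ^)
Ambiguous


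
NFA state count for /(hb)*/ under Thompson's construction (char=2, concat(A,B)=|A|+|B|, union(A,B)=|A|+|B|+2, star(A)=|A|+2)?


Syntax tree has 2 char leaf(s), 0 union(s), 1 star(s)
chars contribute 2×2 = 4; each union adds +2; each star adds +2
Total: 4 + 0 + 2 = 6 states


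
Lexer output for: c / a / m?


Scan left to right, longest-match per lexeme
Tokens: ID(c), OP(/), ID(a), OP(/), ID(m)


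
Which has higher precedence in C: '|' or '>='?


'>=' is relational (level 7); '|' is bitwise OR (level 3)
Higher level binds tighter
'>=' has higher precedence than '|'


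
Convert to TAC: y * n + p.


Break into single-operator statements:
t1 = y * n
t2 = t1 + p


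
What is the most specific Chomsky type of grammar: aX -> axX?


LHS has context (more than one symbol) and |LHS| ≤ |RHS|
Classification: Type 1 (Context-Sensitive)


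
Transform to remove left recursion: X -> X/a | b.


Left-recursive alternatives: X/a; non-recursive: b
Introduce X': X -> bX', X' -> /aX' | ε


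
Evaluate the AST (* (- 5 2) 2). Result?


Evaluate inner: (- 5 2) = 3
Evaluate root: (* 3 2) = 6
Result: 6


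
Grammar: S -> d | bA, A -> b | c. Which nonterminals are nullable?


A nonterminal is nullable iff some alternative derives ε (directly, or every symbol in it is nullable)
Nullable: {}


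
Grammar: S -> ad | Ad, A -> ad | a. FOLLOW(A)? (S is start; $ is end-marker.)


$ ∈ FOLLOW(S). For each A -> αBβ: add FIRST(β)\{ε} to FOLLOW(B); if β nullable, add FOLLOW(A).
FOLLOW(A) = {d}


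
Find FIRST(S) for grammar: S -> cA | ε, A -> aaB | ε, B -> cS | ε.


Per alternative of S: FIRST(cA) = {c}; FIRST(ε) = {ε}
FIRST(S) = {c, ε}


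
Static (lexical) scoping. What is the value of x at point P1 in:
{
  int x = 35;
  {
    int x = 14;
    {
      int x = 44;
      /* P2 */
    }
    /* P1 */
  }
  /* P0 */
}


x declared in the same block as P1
x = 14


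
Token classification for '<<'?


Pattern: operator symbol
Type: OPERATOR


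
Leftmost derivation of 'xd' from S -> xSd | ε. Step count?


Derivation: S => xSd => xd
Steps: 2


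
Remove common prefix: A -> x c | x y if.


Common prefix: 'x'
Factored: A -> x A', A' -> c | y if


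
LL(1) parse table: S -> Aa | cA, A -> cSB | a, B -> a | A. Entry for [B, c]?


For [B, c]: 'c' ∈ FIRST(A)
Entry: B -> A


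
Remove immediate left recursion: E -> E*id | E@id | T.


Left-recursive alternatives: E*id, E@id; non-recursive: T
Introduce E': E -> TE', E' -> *idE' | @idE' | ε


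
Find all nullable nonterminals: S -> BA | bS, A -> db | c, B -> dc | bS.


A nonterminal is nullable iff some alternative derives ε (directly, or every symbol in it is nullable)
Nullable: {}


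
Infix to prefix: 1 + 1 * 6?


'*' binds tighter: tree is (+ 1 (* 1 6))
Prefix: + 1 * 1 6


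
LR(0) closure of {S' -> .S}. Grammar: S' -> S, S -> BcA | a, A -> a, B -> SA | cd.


Start: S' -> .S
For each item with dot before a nonterminal B, add B -> .γ for every B-production
Closure: [S' -> .S, S -> .BcA, S -> .a, B -> .SA, B -> .cd]


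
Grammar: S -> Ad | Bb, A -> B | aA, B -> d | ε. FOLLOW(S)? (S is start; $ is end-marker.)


$ ∈ FOLLOW(S). For each A -> αBβ: add FIRST(β)\{ε} to FOLLOW(B); if β nullable, add FOLLOW(A).
FOLLOW(S) = {$}


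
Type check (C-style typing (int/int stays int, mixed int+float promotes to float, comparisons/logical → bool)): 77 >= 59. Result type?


Operand types: int >= int
Rule: comparison yields bool
Result type: bool


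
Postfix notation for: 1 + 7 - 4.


Left to right (same or higher precedence on left)
Postfix: 1 7 + 4 -


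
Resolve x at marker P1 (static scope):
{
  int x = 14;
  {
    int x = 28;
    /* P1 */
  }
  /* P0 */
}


x declared in the same block as P1
x = 28


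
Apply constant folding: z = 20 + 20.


20 + 20 = 40 at compile time
Optimized: z = 40


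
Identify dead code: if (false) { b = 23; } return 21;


condition is constant false, so the whole block is unreachable
Dead: 'if (false) { b = 23; }'


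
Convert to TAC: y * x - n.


Break into single-operator statements:
t1 = y * x
t2 = t1 - n


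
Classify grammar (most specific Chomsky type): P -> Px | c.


Left-linear: every RHS is a terminal or one nonterminal followed by a terminal
Classification: Type 3 (Regular)


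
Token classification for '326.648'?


Pattern: digits with a decimal point
Type: FLOAT_LITERAL


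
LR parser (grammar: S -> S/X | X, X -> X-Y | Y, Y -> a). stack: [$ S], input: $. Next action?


start symbol S on stack, input exhausted
Action: accept


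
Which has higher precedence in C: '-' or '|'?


'-' is additive (level 9); '|' is bitwise OR (level 3)
Higher level binds tighter
'-' has higher precedence than '|'


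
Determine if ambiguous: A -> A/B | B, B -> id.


precedence layered via separate nonterminal B: deterministic
Unambiguous


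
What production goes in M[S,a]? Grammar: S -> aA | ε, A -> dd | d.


For [S, a]: 'a' ∈ FIRST(aA)
Entry: S -> aA


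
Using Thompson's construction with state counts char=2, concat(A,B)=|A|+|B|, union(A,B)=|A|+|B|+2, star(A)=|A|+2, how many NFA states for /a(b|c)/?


Syntax tree has 3 char leaf(s), 1 union(s), 0 star(s)
chars contribute 3×2 = 6; each union adds +2; each star adds +2
Total: 6 + 2 + 0 = 8 states


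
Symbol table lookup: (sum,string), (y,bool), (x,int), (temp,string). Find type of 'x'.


Lookup 'x' → type int


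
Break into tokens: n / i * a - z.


Scan left to right, longest-match per lexeme
Tokens: ID(n), OP(/), ID(i), OP(*), ID(a), OP(-), ID(z)


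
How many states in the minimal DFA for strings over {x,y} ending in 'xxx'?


Track the longest suffix of input matching a prefix of 'xxx': 4 classes (prefixes of length 0..3)
Minimal DFA: 4 states


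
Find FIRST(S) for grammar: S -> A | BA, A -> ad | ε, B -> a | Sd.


Per alternative of S: FIRST(A) = {a, ε}; FIRST(BA) = {a, d}
FIRST(S) = {a, d, ε}


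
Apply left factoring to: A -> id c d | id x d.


Common prefix: 'id'
Factored: A -> id A', A' -> c d | x d
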